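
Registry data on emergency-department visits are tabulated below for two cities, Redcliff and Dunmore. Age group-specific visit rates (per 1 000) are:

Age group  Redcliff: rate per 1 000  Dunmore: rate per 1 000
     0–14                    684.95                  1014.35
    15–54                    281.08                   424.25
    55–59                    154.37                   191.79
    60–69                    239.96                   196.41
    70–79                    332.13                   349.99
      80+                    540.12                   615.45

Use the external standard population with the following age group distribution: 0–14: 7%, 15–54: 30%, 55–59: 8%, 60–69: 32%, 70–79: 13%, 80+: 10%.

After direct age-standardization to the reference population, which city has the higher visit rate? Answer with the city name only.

Standard weights: 0.07, 0.30, 0.08, 0.32, 0.13, 0.10.
Redcliff: 0.0700×684.95 + 0.3000×281.08 + 0.0800×154.37 + 0.3200×239.96 + 0.1300×332.13 + 0.1000×540.12 = 318.5962 per 1 000.
Dunmore: 0.0700×1014.35 + 0.3000×424.25 + 0.0800×191.79 + 0.3200×196.41 + 0.1300×349.99 + 0.1000×615.45 = 383.5176 per 1 000.

Dunmore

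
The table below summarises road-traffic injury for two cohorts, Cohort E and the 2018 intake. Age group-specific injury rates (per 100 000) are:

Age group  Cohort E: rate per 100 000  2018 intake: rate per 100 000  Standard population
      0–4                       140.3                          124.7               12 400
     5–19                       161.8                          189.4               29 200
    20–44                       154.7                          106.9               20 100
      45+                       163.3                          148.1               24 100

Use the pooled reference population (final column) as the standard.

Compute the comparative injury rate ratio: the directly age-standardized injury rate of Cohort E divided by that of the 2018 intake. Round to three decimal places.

1.056

Standard total = 85 800; weights = 0.1445, 0.3403, 0.2343, 0.2809.
Cohort E: 0.1445×140.3 + 0.3403×161.8 + 0.2343×154.7 + 0.2809×163.3 = 157.4508 per 100 000.
The 2018 intake: 0.1445×124.7 + 0.3403×189.4 + 0.2343×106.9 + 0.2809×148.1 = 149.1219 per 100 000.
Ratio = 157.4508 ÷ 149.1219 = 1.05585.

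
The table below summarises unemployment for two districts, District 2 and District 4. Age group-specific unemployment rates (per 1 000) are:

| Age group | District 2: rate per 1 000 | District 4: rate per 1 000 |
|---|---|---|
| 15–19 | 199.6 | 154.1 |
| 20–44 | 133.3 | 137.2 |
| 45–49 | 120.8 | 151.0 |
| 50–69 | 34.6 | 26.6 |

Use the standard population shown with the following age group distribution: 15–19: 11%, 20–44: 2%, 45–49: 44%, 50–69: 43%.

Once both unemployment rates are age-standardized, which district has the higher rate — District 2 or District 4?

Standard weights: 0.11, 0.02, 0.44, 0.43.
District 2: 0.1100×199.6 + 0.0200×133.3 + 0.4400×120.8 + 0.4300×34.6 = 92.6520 per 1 000.
District 4: 0.1100×154.1 + 0.0200×137.2 + 0.4400×151.0 + 0.4300×26.6 = 97.5730 per 1 000.

District 4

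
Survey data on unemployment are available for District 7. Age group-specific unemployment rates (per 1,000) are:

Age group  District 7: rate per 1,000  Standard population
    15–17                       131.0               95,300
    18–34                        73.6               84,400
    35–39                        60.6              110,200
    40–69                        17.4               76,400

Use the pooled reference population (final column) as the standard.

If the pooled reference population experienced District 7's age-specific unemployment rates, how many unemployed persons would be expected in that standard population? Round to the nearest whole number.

26704

Expected unemployed persons = Σ (standard pop × age-specific rate ÷ 1,000)
= 95,300×131.0/1,000 + 84,400×73.6/1,000 + 110,200×60.6/1,000 + 76,400×17.4/1,000
= 12484.30 + 6211.84 + 6678.12 + 1329.36 = 26703.62.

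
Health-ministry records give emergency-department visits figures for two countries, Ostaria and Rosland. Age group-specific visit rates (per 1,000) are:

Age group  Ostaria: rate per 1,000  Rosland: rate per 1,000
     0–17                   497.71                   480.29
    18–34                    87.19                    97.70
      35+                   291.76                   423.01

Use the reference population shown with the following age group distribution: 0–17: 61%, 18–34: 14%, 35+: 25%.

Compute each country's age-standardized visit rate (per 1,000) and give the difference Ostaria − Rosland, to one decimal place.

Standard weights: 0.61, 0.14, 0.25.
Ostaria: 0.6100×497.71 + 0.1400×87.19 + 0.2500×291.76 = 388.7497 per 1,000.
Rosland: 0.6100×480.29 + 0.1400×97.70 + 0.2500×423.01 = 412.4074 per 1,000.
Difference = 388.7497 − 412.4074 = -23.6577.

-23.7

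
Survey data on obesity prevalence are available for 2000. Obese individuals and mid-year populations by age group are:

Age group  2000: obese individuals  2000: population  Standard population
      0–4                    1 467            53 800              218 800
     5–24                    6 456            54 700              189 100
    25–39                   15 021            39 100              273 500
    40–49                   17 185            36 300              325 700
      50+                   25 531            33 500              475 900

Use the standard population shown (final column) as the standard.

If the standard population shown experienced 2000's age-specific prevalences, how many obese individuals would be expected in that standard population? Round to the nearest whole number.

Age-specific rates per 1 000 for 2000: 27.268, 118.026, 384.169, 473.416, 762.119.
Expected obese individuals = Σ (standard pop × age-specific rate ÷ 1 000)
= 218 800×27.268/1 000 + 189 100×118.026/1 000 + 273 500×384.169/1 000 + 325 700×473.416/1 000 + 475 900×762.119/1 000
= 5966.16 + 22318.64 + 105070.17 + 154191.58 + 362692.62 = 650239.18.

650239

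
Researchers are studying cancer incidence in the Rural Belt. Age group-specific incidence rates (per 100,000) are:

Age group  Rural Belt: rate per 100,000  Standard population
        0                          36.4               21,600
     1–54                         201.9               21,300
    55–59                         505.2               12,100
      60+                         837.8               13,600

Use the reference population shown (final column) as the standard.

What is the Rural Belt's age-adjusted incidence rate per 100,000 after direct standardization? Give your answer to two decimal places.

329.35

Standard total = 68,600; weights = 0.3149, 0.3105, 0.1764, 0.1983.
Standardized rate: 0.3149×36.4 + 0.3105×201.9 + 0.1764×505.2 + 0.1983×837.8 = 329.3544 per 100,000.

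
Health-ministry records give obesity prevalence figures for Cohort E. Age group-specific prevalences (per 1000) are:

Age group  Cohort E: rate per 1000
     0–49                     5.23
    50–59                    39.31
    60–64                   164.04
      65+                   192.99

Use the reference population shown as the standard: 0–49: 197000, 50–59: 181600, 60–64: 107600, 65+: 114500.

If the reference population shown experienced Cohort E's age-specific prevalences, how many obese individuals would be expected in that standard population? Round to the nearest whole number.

Expected obese individuals = Σ (standard pop × age-specific rate ÷ 1000)
= 197000×5.23/1000 + 181600×39.31/1000 + 107600×164.04/1000 + 114500×192.99/1000
= 1030.31 + 7138.70 + 17650.70 + 22097.35 = 47917.07.

47917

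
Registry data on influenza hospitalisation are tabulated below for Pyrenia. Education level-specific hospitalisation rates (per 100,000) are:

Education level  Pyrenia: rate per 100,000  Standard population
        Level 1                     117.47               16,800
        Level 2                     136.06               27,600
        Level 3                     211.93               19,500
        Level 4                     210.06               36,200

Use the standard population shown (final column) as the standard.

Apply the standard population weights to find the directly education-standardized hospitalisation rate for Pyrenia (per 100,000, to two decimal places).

174.48

Standard total = 100,100; weights = 0.1678, 0.2757, 0.1948, 0.3616.
Standardized rate: 0.1678×117.47 + 0.2757×136.06 + 0.1948×211.93 + 0.3616×210.06 = 174.4811 per 100,000.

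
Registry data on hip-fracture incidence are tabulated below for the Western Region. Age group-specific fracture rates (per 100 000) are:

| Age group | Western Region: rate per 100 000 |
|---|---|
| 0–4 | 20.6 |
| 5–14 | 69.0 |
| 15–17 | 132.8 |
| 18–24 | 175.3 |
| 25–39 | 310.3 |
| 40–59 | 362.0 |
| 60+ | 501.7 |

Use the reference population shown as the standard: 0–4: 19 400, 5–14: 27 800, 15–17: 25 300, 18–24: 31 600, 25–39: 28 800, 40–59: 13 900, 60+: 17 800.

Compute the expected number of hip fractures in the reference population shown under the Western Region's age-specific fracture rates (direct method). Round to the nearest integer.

341

Expected hip fractures = Σ (standard pop × age-specific rate ÷ 100 000)
= 19 400×20.6/100 000 + 27 800×69.0/100 000 + 25 300×132.8/100 000 + 31 600×175.3/100 000 + 28 800×310.3/100 000 + 13 900×362.0/100 000 + 17 800×501.7/100 000
= 4.00 + 19.18 + 33.60 + 55.39 + 89.37 + 50.32 + 89.30 = 341.16.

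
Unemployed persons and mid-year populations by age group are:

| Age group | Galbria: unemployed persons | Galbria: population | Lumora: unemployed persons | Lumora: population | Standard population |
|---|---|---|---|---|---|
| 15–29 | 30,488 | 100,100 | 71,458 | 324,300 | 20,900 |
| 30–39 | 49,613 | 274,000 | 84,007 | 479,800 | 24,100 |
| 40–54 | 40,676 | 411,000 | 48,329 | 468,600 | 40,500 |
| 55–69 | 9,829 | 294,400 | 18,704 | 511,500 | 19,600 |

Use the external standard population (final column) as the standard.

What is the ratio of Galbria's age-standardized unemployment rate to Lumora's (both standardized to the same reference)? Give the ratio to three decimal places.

Age-specific rates per 1,000 for Galbria: 304.575, 181.069, 98.968, 33.387.
For Lumora: 220.345, 175.088, 103.135, 36.567.
Standard total = 105,100; weights = 0.1989, 0.2293, 0.3853, 0.1865.
Galbria: 0.1989×304.575 + 0.2293×181.069 + 0.3853×98.968 + 0.1865×33.387 = 146.4509 per 1,000.
Lumora: 0.1989×220.345 + 0.2293×175.088 + 0.3853×103.135 + 0.1865×36.567 = 130.5281 per 1,000.
Ratio = 146.4509 ÷ 130.5281 = 1.12199.

1.122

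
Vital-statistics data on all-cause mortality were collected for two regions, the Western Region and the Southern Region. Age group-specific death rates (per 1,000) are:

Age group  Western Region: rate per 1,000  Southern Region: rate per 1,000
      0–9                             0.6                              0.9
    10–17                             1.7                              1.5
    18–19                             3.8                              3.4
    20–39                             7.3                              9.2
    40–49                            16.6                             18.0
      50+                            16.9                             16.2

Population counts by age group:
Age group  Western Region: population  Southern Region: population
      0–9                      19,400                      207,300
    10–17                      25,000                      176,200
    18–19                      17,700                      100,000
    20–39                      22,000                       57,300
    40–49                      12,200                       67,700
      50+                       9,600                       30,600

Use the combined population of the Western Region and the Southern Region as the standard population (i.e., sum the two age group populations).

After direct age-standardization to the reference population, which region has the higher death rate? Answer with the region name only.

Combined standard total = 745,000; weights = 0.3043, 0.2701, 0.1580, 0.1064, 0.1072, 0.0540.
The Western Region: 0.3043×0.6 + 0.2701×1.7 + 0.1580×3.8 + 0.1064×7.3 + 0.1072×16.6 + 0.0540×16.9 = 4.7113 per 1,000.
The Southern Region: 0.3043×0.9 + 0.2701×1.5 + 0.1580×3.4 + 0.1064×9.2 + 0.1072×18.0 + 0.0540×16.2 = 5.0000 per 1,000.
The crude rates (6.11 vs 4.74) would put the Western Region higher, but that reflects its age composition; once standardized to a common age structure, the Southern Region has the higher underlying rate.

Southern Region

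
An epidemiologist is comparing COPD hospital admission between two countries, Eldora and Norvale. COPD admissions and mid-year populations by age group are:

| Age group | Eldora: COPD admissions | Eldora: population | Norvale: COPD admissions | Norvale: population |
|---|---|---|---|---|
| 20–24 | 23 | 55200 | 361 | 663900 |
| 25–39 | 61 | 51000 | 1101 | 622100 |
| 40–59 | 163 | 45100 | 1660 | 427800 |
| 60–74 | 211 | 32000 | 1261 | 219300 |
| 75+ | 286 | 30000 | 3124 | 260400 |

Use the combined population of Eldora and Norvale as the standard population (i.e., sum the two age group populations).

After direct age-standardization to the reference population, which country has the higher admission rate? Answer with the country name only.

Age-specific rates per 10000 for Eldora: 4.17, 11.96, 36.14, 65.94, 95.33.
For Norvale: 5.44, 17.70, 38.80, 57.50, 119.97.
Combined standard total = 2406800; weights = 0.2988, 0.2797, 0.1965, 0.1044, 0.1207.
Eldora: 0.2988×4.17 + 0.2797×11.96 + 0.1965×36.14 + 0.1044×65.94 + 0.1207×95.33 = 30.0787 per 10000.
Norvale: 0.2988×5.44 + 0.2797×17.70 + 0.1965×38.80 + 0.1044×57.50 + 0.1207×119.97 = 34.6775 per 10000.
The crude rates (34.88 vs 34.22) would put Eldora higher, but that reflects its age composition; once standardized to a common age structure, Norvale has the higher underlying rate.

Norvale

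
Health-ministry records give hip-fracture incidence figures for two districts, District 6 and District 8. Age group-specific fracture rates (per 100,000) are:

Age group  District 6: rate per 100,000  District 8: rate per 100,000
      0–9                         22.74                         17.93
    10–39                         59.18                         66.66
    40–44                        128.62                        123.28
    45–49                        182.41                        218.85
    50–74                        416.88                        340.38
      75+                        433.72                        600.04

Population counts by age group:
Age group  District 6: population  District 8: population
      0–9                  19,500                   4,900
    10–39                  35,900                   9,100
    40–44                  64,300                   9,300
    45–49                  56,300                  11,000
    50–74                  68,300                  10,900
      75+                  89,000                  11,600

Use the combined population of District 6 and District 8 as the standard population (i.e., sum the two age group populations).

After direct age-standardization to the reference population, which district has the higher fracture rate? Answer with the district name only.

Combined standard total = 390,100; weights = 0.0625, 0.1154, 0.1887, 0.1725, 0.2030, 0.2579.
District 6: 0.0625×22.74 + 0.1154×59.18 + 0.1887×128.62 + 0.1725×182.41 + 0.2030×416.88 + 0.2579×433.72 = 260.4709 per 100,000.
District 8: 0.0625×17.93 + 0.1154×66.66 + 0.1887×123.28 + 0.1725×218.85 + 0.2030×340.38 + 0.2579×600.04 = 293.6717 per 100,000.
The crude rates (264.57 vs 262.66) would put District 6 higher, but that reflects its age composition; once standardized to a common age structure, District 8 has the higher underlying rate.

District 8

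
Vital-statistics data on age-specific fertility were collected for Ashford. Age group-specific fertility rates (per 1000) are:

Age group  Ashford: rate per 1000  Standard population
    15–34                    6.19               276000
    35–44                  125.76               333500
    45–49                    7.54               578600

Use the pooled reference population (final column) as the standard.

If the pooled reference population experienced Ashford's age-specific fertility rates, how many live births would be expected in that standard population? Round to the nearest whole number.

48012

Expected live births = Σ (standard pop × age-specific rate ÷ 1000)
= 276000×6.19/1000 + 333500×125.76/1000 + 578600×7.54/1000
= 1708.44 + 41940.96 + 4362.64 = 48012.04.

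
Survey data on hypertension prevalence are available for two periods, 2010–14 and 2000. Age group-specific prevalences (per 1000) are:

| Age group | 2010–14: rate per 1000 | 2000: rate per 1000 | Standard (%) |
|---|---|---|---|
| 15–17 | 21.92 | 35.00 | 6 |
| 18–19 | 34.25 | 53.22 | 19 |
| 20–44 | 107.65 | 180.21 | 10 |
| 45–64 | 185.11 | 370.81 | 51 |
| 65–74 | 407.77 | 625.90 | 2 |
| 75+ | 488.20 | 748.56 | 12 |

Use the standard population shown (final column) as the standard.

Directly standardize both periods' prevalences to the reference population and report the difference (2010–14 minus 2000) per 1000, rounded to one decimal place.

Standard weights: 0.06, 0.19, 0.10, 0.51, 0.02, 0.12.
2010–14: 0.0600×21.92 + 0.1900×34.25 + 0.1000×107.65 + 0.5100×185.11 + 0.0200×407.77 + 0.1200×488.20 = 179.7332 per 1000.
2000: 0.0600×35.00 + 0.1900×53.22 + 0.1000×180.21 + 0.5100×370.81 + 0.0200×625.90 + 0.1200×748.56 = 321.6911 per 1000.
Difference = 179.7332 − 321.6911 = -141.9579.

-142.0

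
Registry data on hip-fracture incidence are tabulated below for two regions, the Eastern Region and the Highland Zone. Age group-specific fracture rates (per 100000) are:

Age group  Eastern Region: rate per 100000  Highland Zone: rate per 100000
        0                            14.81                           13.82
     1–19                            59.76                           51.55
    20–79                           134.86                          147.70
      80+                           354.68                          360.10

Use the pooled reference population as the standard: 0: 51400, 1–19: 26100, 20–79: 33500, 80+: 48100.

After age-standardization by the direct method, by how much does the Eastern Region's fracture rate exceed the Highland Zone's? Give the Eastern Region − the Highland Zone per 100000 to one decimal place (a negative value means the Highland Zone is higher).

-2.7

Standard total = 159100; weights = 0.3231, 0.1640, 0.2106, 0.3023.
The Eastern Region: 0.3231×14.81 + 0.1640×59.76 + 0.2106×134.86 + 0.3023×354.68 = 150.2130 per 100000.
The Highland Zone: 0.3231×13.82 + 0.1640×51.55 + 0.2106×147.70 + 0.3023×360.10 = 152.8885 per 100000.
Difference = 150.2130 − 152.8885 = -2.6755.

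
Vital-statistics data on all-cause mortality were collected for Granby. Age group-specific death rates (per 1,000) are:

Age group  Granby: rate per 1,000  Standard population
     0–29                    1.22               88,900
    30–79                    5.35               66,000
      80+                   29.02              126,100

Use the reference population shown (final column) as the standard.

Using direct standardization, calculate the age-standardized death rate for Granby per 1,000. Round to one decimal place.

Standard total = 281,000; weights = 0.3164, 0.2349, 0.4488.
Standardized rate: 0.3164×1.22 + 0.2349×5.35 + 0.4488×29.02 = 14.6654 per 1,000.

14.7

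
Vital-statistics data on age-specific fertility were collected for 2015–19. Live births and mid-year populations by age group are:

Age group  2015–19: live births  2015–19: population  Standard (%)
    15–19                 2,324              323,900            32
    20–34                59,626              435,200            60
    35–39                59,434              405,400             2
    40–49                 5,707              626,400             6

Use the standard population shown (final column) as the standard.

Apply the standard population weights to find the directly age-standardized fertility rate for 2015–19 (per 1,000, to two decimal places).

87.98

Age-specific rates per 1,000 for 2015–19: 7.175, 137.008, 146.606, 9.111.
Standard weights: 0.32, 0.60, 0.02, 0.06.
Standardized rate: 0.3200×7.175 + 0.6000×137.008 + 0.0200×146.606 + 0.0600×9.111 = 87.9797 per 1,000.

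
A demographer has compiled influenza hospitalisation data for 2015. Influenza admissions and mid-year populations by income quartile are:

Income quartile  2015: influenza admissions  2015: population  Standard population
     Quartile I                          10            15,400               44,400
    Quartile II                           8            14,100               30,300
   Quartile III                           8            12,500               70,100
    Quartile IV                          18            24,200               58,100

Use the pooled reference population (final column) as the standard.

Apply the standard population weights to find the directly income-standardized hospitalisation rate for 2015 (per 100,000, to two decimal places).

Income-specific rates per 100,000 for 2015: 64.94, 56.74, 64.00, 74.38.
Standard total = 202,900; weights = 0.2188, 0.1493, 0.3455, 0.2863.
Standardized rate: 0.2188×64.94 + 0.1493×56.74 + 0.3455×64.00 + 0.2863×74.38 = 66.0924 per 100,000.

66.09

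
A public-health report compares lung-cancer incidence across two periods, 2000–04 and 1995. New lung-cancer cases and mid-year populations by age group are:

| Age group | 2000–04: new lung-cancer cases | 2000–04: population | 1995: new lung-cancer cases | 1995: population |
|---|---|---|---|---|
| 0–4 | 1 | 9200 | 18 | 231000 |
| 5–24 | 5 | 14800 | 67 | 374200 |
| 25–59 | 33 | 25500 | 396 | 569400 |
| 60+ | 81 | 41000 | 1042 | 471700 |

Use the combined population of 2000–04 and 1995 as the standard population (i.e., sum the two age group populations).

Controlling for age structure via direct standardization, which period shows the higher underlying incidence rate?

Age-specific rates per 100000 for 2000–04: 10.87, 33.78, 129.41, 197.56.
For 1995: 7.79, 17.90, 69.55, 220.90.
Combined standard total = 1736800; weights = 0.1383, 0.2240, 0.3425, 0.2952.
2000–04: 0.1383×10.87 + 0.2240×33.78 + 0.3425×129.41 + 0.2952×197.56 = 111.7166 per 100000.
1995: 0.1383×7.79 + 0.2240×17.90 + 0.3425×69.55 + 0.2952×220.90 = 94.1197 per 100000.

2000–04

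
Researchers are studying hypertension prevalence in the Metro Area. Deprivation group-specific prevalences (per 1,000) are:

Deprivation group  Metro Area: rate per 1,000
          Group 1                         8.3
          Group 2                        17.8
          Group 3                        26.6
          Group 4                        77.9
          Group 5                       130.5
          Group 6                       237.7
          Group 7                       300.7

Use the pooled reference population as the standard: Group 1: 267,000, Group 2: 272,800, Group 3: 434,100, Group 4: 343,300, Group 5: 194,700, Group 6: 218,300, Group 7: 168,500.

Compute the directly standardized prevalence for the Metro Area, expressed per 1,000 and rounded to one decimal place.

Standard total = 1,898,700; weights = 0.1406, 0.1437, 0.2286, 0.1808, 0.1025, 0.1150, 0.0887.
Standardized rate: 0.1406×8.3 + 0.1437×17.8 + 0.2286×26.6 + 0.1808×77.9 + 0.1025×130.5 + 0.1150×237.7 + 0.0887×300.7 = 91.2879 per 1,000.

91.3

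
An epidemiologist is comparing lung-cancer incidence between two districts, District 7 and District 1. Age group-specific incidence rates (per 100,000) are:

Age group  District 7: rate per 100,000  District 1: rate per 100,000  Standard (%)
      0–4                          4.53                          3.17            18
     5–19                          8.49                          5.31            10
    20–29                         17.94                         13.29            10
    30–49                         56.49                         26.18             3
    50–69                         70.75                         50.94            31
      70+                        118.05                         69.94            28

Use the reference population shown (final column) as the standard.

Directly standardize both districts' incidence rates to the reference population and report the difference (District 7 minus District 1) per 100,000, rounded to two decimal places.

Standard weights: 0.18, 0.10, 0.10, 0.03, 0.31, 0.28.
District 7: 0.1800×4.53 + 0.1000×8.49 + 0.1000×17.94 + 0.0300×56.49 + 0.3100×70.75 + 0.2800×118.05 = 60.1396 per 100,000.
District 1: 0.1800×3.17 + 0.1000×5.31 + 0.1000×13.29 + 0.0300×26.18 + 0.3100×50.94 + 0.2800×69.94 = 38.5906 per 100,000.
Difference = 60.1396 − 38.5906 = 21.5490.

21.55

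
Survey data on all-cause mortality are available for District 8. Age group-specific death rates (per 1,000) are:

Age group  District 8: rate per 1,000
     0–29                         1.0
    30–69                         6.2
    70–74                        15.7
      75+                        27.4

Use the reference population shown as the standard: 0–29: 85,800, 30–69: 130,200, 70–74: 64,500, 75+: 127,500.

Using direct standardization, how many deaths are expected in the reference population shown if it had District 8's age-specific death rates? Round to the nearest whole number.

5399

Expected deaths = Σ (standard pop × age-specific rate ÷ 1,000)
= 85,800×1.0/1,000 + 130,200×6.2/1,000 + 64,500×15.7/1,000 + 127,500×27.4/1,000
= 85.80 + 807.24 + 1012.65 + 3493.50 = 5399.19.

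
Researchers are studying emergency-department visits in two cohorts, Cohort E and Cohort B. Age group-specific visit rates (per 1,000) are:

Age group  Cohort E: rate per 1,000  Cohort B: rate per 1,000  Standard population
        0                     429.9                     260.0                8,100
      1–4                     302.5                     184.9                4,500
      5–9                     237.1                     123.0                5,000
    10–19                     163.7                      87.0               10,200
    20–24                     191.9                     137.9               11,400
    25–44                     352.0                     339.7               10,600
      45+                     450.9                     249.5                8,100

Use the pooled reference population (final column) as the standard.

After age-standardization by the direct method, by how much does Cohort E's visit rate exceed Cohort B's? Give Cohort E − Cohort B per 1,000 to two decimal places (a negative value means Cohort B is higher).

97.33

Standard total = 57,900; weights = 0.1399, 0.0777, 0.0864, 0.1762, 0.1969, 0.1831, 0.1399.
Cohort E: 0.1399×429.9 + 0.0777×302.5 + 0.0864×237.1 + 0.1762×163.7 + 0.1969×191.9 + 0.1831×352.0 + 0.1399×450.9 = 298.2699 per 1,000.
Cohort B: 0.1399×260.0 + 0.0777×184.9 + 0.0864×123.0 + 0.1762×87.0 + 0.1969×137.9 + 0.1831×339.7 + 0.1399×249.5 = 200.9375 per 1,000.
Difference = 298.2699 − 200.9375 = 97.3325.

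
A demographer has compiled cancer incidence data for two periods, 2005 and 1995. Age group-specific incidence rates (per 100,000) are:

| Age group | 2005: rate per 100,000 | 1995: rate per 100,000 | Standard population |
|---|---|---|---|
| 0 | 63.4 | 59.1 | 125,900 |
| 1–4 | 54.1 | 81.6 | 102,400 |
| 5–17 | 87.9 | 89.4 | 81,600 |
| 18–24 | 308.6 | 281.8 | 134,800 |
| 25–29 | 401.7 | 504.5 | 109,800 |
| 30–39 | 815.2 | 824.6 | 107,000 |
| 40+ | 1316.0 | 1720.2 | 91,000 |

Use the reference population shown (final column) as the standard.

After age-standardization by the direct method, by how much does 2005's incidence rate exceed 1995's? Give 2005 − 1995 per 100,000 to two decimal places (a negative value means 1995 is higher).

Standard total = 752,500; weights = 0.1673, 0.1361, 0.1084, 0.1791, 0.1459, 0.1422, 0.1209.
2005: 0.1673×63.4 + 0.1361×54.1 + 0.1084×87.9 + 0.1791×308.6 + 0.1459×401.7 + 0.1422×815.2 + 0.1209×1316.0 = 416.4557 per 100,000.
1995: 0.1673×59.1 + 0.1361×81.6 + 0.1084×89.4 + 0.1791×281.8 + 0.1459×504.5 + 0.1422×824.6 + 0.1209×1720.2 = 480.0568 per 100,000.
Difference = 416.4557 − 480.0568 = -63.6011.

-63.60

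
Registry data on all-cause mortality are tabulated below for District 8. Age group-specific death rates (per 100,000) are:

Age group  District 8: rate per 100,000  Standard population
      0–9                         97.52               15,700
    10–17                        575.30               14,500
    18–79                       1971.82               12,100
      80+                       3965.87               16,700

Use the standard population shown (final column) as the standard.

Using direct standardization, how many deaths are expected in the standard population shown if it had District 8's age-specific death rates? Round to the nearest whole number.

Expected deaths = Σ (standard pop × age-specific rate ÷ 100,000)
= 15,700×97.52/100,000 + 14,500×575.30/100,000 + 12,100×1971.82/100,000 + 16,700×3965.87/100,000
= 15.31 + 83.42 + 238.59 + 662.30 = 999.62.

1000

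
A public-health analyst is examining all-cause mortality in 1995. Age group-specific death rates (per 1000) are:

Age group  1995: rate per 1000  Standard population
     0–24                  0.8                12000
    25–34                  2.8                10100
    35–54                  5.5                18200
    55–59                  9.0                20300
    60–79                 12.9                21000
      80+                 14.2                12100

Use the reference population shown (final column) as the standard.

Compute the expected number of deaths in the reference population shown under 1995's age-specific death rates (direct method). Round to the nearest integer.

763

Expected deaths = Σ (standard pop × age-specific rate ÷ 1000)
= 12000×0.8/1000 + 10100×2.8/1000 + 18200×5.5/1000 + 20300×9.0/1000 + 21000×12.9/1000 + 12100×14.2/1000
= 9.60 + 28.28 + 100.10 + 182.70 + 270.90 + 171.82 = 763.40.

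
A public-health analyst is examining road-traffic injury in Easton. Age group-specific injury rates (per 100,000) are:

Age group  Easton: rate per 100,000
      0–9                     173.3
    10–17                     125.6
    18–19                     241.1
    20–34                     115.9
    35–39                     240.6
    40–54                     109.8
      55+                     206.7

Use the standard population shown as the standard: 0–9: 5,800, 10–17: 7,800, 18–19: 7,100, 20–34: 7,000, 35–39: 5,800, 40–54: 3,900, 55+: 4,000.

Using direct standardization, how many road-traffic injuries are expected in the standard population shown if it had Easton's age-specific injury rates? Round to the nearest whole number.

Expected road-traffic injuries = Σ (standard pop × age-specific rate ÷ 100,000)
= 5,800×173.3/100,000 + 7,800×125.6/100,000 + 7,100×241.1/100,000 + 7,000×115.9/100,000 + 5,800×240.6/100,000 + 3,900×109.8/100,000 + 4,000×206.7/100,000
= 10.05 + 9.80 + 17.12 + 8.11 + 13.95 + 4.28 + 8.27 = 71.58.

72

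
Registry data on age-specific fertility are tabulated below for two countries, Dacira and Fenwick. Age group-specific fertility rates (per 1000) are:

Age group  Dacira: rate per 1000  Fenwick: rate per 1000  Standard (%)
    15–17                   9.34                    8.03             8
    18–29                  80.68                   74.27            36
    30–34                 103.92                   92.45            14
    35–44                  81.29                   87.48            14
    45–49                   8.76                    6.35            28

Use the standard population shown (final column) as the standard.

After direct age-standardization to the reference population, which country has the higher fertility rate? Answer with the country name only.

Dacira

Standard weights: 0.08, 0.36, 0.14, 0.14, 0.28.
Dacira: 0.0800×9.34 + 0.3600×80.68 + 0.1400×103.92 + 0.1400×81.29 + 0.2800×8.76 = 58.1742 per 1000.
Fenwick: 0.0800×8.03 + 0.3600×74.27 + 0.1400×92.45 + 0.1400×87.48 + 0.2800×6.35 = 54.3478 per 1000.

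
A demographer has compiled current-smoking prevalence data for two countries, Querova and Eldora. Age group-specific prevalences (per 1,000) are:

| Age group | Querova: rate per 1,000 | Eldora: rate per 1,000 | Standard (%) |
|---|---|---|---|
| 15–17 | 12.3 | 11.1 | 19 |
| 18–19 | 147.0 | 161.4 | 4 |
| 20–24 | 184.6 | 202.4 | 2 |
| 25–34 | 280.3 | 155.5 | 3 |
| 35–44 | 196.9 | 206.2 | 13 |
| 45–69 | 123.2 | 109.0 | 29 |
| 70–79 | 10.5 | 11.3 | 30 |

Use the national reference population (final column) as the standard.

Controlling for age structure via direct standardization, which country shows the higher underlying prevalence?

Querova

Standard weights: 0.19, 0.04, 0.02, 0.03, 0.13, 0.29, 0.30.
Querova: 0.1900×12.3 + 0.0400×147.0 + 0.0200×184.6 + 0.0300×280.3 + 0.1300×196.9 + 0.2900×123.2 + 0.3000×10.5 = 84.7930 per 1,000.
Eldora: 0.1900×11.1 + 0.0400×161.4 + 0.0200×202.4 + 0.0300×155.5 + 0.1300×206.2 + 0.2900×109.0 + 0.3000×11.3 = 79.0840 per 1,000.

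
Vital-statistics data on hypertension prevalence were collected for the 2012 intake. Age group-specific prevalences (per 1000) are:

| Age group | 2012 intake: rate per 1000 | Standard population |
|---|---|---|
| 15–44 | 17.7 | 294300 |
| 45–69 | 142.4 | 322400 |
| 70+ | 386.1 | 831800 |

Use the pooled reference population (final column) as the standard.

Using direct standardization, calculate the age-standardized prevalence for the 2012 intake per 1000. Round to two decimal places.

257.01

Standard total = 1448500; weights = 0.2032, 0.2226, 0.5742.
Standardized rate: 0.2032×17.7 + 0.2226×142.4 + 0.5742×386.1 = 257.0085 per 1000.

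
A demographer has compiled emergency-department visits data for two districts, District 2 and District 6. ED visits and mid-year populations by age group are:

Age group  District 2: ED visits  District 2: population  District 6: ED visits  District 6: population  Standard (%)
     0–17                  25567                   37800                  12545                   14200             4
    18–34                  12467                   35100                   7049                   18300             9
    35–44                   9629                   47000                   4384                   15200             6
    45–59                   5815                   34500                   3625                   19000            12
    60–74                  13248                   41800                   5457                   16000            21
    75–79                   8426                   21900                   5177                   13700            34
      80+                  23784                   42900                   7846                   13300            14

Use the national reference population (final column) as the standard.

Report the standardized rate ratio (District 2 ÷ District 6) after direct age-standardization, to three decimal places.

0.933

Age-specific rates per 1000 for District 2: 676.376, 355.185, 204.872, 168.551, 316.938, 384.749, 554.406.
For District 6: 883.451, 385.191, 288.421, 190.789, 341.062, 377.883, 589.925.
Standard weights: 0.04, 0.09, 0.06, 0.12, 0.21, 0.34, 0.14.
District 2: 0.0400×676.376 + 0.0900×355.185 + 0.0600×204.872 + 0.1200×168.551 + 0.2100×316.938 + 0.3400×384.749 + 0.1400×554.406 = 366.5285 per 1000.
District 6: 0.0400×883.451 + 0.0900×385.191 + 0.0600×288.421 + 0.1200×190.789 + 0.2100×341.062 + 0.3400×377.883 + 0.1400×589.925 = 392.8981 per 1000.
Ratio = 366.5285 ÷ 392.8981 = 0.93288.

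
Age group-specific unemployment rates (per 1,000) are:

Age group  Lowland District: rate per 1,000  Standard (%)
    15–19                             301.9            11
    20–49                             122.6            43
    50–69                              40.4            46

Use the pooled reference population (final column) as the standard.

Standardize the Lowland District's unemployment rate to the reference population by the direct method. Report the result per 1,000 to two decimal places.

Standard weights: 0.11, 0.43, 0.46.
Standardized rate: 0.1100×301.9 + 0.4300×122.6 + 0.4600×40.4 = 104.5110 per 1,000.

104.51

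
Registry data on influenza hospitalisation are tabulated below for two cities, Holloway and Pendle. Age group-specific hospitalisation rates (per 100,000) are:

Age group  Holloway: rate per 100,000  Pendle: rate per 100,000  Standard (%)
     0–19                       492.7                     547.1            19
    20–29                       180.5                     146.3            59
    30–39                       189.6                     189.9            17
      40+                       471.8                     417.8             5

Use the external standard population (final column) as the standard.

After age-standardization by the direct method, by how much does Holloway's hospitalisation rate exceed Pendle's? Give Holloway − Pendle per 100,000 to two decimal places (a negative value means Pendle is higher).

Standard weights: 0.19, 0.59, 0.17, 0.05.
Holloway: 0.1900×492.7 + 0.5900×180.5 + 0.1700×189.6 + 0.0500×471.8 = 255.9300 per 100,000.
Pendle: 0.1900×547.1 + 0.5900×146.3 + 0.1700×189.9 + 0.0500×417.8 = 243.4390 per 100,000.
Difference = 255.9300 − 243.4390 = 12.4910.

12.49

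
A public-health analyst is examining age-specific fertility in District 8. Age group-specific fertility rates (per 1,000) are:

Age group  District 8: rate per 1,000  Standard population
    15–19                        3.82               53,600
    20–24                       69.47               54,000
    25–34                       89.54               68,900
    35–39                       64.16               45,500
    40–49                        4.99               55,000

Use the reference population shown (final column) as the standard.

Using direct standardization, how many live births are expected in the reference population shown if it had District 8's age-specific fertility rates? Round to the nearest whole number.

Expected live births = Σ (standard pop × age-specific rate ÷ 1,000)
= 53,600×3.82/1,000 + 54,000×69.47/1,000 + 68,900×89.54/1,000 + 45,500×64.16/1,000 + 55,000×4.99/1,000
= 204.75 + 3751.38 + 6169.31 + 2919.28 + 274.45 = 13319.17.

13319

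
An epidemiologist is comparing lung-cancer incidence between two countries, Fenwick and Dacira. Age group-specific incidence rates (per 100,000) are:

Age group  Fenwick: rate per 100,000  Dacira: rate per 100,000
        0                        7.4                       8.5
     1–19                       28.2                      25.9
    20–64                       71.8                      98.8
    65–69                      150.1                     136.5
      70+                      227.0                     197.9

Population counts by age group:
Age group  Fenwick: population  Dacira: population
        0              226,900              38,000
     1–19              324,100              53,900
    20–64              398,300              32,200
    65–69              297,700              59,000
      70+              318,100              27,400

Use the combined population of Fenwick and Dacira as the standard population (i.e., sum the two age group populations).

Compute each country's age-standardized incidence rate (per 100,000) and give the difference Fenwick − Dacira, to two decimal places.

2.17

Combined standard total = 1,775,600; weights = 0.1492, 0.2129, 0.2425, 0.2009, 0.1946.
Fenwick: 0.1492×7.4 + 0.2129×28.2 + 0.2425×71.8 + 0.2009×150.1 + 0.1946×227.0 = 98.8392 per 100,000.
Dacira: 0.1492×8.5 + 0.2129×25.9 + 0.2425×98.8 + 0.2009×136.5 + 0.1946×197.9 = 96.6655 per 100,000.
Difference = 98.8392 − 96.6655 = 2.1737.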